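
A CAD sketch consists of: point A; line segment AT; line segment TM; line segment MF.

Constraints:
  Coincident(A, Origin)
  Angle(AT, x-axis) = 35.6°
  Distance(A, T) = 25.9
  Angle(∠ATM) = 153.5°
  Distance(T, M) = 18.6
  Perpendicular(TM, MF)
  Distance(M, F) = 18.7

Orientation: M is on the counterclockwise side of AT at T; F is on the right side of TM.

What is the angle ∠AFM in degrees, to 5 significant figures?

54.088°

A is at the origin; AT runs at 35.6° with length 25.9, so T = 25.9·(cos 35.6°, sin 35.6°) = (21.059, 15.077). ∠ATM = 153.5°, so TM runs at 35.6° + (180° − 153.5°) = 62.100° from the x-axis; with |TM| = 18.6, M = T + 18.6·(cos 62.100°, sin 62.100°) = (29.763, 31.515). The perpendicularity gives MF at right angles to TM; with |MF| = 18.7 on the right of TM, F = M + 18.7·(0.88377, -0.46793) = (46.289, 22.765). Then cos ∠AFM = FA·FM / (|FA||FM|), giving 54.088°.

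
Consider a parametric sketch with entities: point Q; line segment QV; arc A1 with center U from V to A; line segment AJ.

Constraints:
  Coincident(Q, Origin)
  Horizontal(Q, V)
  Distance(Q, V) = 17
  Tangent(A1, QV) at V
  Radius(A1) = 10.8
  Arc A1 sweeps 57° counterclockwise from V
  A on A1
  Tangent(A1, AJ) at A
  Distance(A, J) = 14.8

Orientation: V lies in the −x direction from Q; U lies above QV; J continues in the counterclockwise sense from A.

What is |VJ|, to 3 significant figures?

24.4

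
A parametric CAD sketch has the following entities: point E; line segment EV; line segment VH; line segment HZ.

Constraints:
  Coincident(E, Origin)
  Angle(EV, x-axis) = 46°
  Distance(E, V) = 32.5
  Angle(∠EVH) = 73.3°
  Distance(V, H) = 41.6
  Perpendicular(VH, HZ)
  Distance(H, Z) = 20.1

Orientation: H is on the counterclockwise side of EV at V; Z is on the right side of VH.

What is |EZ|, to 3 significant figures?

60.5

E is at the origin; EV runs at 46.0° with length 32.5, so V = 32.5·(cos 46.0°, sin 46.0°) = (22.6, 23.4). ∠EVH = 73.3°, so VH runs at 46.0° + (180° − 73.3°) = 153° from the x-axis; with |VH| = 41.6, H = V + 41.6·(cos 153°, sin 153°) = (-14.4, 42.5). VH ⟂ HZ; with |HZ| = 20.1 on the right of VH, Z = H + 20.1·(0.459, 0.889) = (-5.17, 60.3). Then |EZ| = |Z − E| = 60.5.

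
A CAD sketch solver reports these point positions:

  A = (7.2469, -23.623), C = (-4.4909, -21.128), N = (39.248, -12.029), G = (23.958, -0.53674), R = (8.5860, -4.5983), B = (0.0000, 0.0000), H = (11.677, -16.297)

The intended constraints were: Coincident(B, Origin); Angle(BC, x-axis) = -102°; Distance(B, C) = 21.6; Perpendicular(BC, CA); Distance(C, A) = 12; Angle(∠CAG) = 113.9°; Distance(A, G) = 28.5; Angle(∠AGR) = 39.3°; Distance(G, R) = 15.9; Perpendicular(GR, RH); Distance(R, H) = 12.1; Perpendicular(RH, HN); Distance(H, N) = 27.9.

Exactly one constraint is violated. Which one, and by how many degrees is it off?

Perpendicular(RH, HN) — off by 6.00°.

B = (0.00, 0.00) ✓; BC at -102.0° ✓; |BC| = 21.60 ✓; ∠(BC, CA) = 90.00° ✓; |CA| = 12.00 ✓; ∠CAG = 113.9° ✓; |AG| = 28.50 ✓; ∠AGR = 39.30° ✓; |GR| = 15.90 ✓; ∠(GR, RH) = 90.00° ✓; |RH| = 12.10 ✓; ∠(RH, HN) = 84.00° ✗; |HN| = 27.90 ✓.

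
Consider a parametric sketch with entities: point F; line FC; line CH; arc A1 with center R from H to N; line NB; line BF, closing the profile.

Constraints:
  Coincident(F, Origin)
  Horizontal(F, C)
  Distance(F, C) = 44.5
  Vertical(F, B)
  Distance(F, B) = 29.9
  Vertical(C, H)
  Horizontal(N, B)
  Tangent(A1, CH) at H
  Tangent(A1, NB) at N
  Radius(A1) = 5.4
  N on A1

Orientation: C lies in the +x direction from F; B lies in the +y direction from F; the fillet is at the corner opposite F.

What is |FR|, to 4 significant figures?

46.14

F is at the origin; F and C share the same y with |FC| = 44.5 and C on the +x side, so C = (44.50, 0.000). FB is vertical with |FB| = 29.9 and B on the +y side, so B = (0.000, 29.90). The virtual corner opposite F is at (44.50, 29.90). A1 meets CH tangentially, so RH is at right angles to CH and tangency of A1 to NB means the radius RN is perpendicular to NB, with radius 5.4, so the center R sits 5.4 in from both sides at R = (39.10, 24.50). Then |FR| = |R − F| = 46.14.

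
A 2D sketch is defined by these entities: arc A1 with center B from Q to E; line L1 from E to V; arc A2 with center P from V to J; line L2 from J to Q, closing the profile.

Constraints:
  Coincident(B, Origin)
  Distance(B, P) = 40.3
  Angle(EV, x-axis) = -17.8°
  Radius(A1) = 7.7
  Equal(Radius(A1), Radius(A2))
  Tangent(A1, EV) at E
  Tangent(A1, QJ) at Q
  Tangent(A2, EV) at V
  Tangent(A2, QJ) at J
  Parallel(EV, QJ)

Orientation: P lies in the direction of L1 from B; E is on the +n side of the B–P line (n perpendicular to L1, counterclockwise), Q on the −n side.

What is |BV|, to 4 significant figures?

41.03

Tangency of A1 to both parallel lines with radius 7.7 puts E and Q at B ± 7.7·n: E = (2.354, 7.331), Q = (-2.354, -7.331). Equal radii place V and J the same way about P: V = P + 7.7·n = (40.72, -4.988), J = P − 7.7·n = (36.02, -19.65). Then |BV| = |V − B| = 41.03.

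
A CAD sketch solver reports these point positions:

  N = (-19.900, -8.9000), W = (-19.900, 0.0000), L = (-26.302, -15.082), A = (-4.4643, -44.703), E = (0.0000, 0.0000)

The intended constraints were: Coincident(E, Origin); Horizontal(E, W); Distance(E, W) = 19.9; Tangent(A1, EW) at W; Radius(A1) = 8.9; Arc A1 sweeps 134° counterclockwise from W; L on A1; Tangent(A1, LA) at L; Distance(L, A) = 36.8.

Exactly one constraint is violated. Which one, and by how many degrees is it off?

Tangent(A1, LA) at L — off by 7.60°.

E = (0.00, 0.00) ✓; E.y = 0.00, W.y = 0.00 ✓; |EW| = 19.90 ✓; ∠(NW, WE) = 90.00° ✓; |NW| = 8.900 ✓; bearing(N→L) − bearing(N→W) = 134.0° ✓; |NL| = 8.900 ✓; ∠(NL, LA) = 97.60° ✗; |LA| = 36.80 ✓.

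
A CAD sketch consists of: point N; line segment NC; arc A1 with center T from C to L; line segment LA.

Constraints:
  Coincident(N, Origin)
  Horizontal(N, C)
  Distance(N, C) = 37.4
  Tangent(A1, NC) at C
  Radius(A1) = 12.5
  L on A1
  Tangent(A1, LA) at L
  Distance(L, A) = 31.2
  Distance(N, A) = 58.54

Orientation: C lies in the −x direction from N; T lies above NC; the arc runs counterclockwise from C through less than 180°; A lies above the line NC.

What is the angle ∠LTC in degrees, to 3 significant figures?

110°

Checks: ∠(TC, CN) = 90.00° ✓; |TC| = 12.50 ✓; |TL| = 12.50 ✓; ∠(TL, LA) = 90.00° ✓; |LA| = 31.20 ✓; |NA| = 58.54 ✓.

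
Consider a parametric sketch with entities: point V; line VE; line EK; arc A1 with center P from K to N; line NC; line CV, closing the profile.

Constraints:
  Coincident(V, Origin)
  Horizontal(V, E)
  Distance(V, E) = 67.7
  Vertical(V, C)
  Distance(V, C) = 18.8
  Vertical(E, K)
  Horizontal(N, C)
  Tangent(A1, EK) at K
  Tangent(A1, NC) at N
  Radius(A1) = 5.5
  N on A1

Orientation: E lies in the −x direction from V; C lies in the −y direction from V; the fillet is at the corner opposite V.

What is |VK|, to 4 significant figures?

68.99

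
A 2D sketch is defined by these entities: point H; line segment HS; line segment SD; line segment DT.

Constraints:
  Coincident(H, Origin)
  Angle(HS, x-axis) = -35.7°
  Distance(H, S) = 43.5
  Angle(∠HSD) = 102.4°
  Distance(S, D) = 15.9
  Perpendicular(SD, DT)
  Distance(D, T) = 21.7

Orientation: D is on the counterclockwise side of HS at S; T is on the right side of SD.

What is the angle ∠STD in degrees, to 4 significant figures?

36.23°

∠HSD = 102.4°, so SD runs at -35.7° + (180° − 102.4°) = 41.90° from the x-axis; with |SD| = 15.9, D = S + 15.9·(cos 41.90°, sin 41.90°) = (47.16, -14.77). The perpendicularity gives DT at right angles to SD; with |DT| = 21.7 on the right of SD, T = D + 21.7·(0.6678, -0.7443) = (61.65, -30.92). Then cos ∠STD = TS·TD / (|TS||TD|), giving 36.23°.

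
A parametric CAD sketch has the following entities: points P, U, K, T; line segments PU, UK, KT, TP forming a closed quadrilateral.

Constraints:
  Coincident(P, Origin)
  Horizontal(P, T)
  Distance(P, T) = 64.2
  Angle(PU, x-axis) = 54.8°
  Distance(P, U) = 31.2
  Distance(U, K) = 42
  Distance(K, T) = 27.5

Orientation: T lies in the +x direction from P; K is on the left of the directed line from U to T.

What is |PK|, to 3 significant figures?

65.8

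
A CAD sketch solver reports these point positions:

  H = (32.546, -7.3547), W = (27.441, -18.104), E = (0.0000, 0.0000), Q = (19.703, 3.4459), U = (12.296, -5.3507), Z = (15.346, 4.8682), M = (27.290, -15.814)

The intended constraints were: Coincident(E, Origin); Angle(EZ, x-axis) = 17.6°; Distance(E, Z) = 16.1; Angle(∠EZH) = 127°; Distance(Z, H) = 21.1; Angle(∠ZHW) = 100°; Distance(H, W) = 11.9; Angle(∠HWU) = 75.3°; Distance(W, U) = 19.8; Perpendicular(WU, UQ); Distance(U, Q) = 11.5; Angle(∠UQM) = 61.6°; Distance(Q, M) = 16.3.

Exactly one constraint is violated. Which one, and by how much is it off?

Distance(Q, M) = 16.3 — off by 4.40.

E = (0.00, 0.00) ✓; EZ at 17.60° ✓; |EZ| = 16.10 ✓; ∠EZH = 127.0° ✓; |ZH| = 21.10 ✓; ∠ZHW = 100.0° ✓; |HW| = 11.90 ✓; ∠HWU = 75.30° ✓; |WU| = 19.80 ✓; ∠(WU, UQ) = 90.00° ✓; |UQ| = 11.50 ✓; ∠UQM = 61.60° ✓; |QM| = 20.70 ✗.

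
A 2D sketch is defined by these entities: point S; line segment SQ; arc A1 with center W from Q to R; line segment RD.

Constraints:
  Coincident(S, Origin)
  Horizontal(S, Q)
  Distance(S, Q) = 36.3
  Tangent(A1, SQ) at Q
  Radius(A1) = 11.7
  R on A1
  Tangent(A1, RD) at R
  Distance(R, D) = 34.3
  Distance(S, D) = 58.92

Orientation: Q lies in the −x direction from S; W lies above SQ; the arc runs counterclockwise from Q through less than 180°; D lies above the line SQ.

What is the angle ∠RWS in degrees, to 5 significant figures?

33.581°

S is at the origin; SQ is horizontal with |SQ| = 36.3 and Q on the −x side, so Q = (-36.300, 0.0000). The tangent condition forces WQ to be normal to SQ, so W = Q + (0, 11.7) = (-36.300, 11.700). Since WR ⟂ RD (tangency), |WD| = √(11.7² + 34.3²) = 36.241 regardless of where R sits on A1. So D lies on both circle(S, 58.92) and circle(W, 36.241); the above-SQ intersection is D = (-34.328, 47.887). R is the foot of the tangent from D: R = (-25.037, 14.869).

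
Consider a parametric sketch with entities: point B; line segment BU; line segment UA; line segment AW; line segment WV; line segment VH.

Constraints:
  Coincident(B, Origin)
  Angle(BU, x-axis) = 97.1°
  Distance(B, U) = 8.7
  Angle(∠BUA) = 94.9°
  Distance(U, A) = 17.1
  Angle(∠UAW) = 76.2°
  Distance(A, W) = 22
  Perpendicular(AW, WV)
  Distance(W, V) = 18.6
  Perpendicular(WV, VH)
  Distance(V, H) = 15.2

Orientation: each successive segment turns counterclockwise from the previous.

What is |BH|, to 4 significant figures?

6.757

B is at the origin; BU runs at 97.1° with length 8.7, so U = (-1.075, 8.633). ∠BUA = 94.9° gives UA at -177.8° from the x-axis; with |UA| = 17.1, A = (-18.16, 7.977). ∠UAW = 76.2° gives AW at -74.00° from the x-axis; with |AW| = 22.0, W = (-12.10, -13.17). AW is perpendicular to WV, so WV runs at 16.00°; with |WV| = 18.6, V = (5.781, -8.044). WV is perpendicular to VH, so VH runs at 106.0°; with |VH| = 15.2, H = (1.591, 6.567). Then |BH| = |H − B| = 6.757.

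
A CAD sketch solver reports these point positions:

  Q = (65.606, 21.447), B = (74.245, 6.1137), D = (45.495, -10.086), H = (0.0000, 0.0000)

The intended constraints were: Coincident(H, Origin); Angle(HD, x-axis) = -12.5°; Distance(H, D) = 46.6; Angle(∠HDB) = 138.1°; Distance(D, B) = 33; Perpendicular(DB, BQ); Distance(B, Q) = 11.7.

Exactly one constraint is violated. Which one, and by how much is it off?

Distance(B, Q) = 11.7 — off by 5.90.

H = (0.00, 0.00) ✓; HD at -12.50° ✓; |HD| = 46.60 ✓; ∠HDB = 138.1° ✓; |DB| = 33.00 ✓; ∠(DB, BQ) = 90.00° ✓; |BQ| = 17.60 ✗.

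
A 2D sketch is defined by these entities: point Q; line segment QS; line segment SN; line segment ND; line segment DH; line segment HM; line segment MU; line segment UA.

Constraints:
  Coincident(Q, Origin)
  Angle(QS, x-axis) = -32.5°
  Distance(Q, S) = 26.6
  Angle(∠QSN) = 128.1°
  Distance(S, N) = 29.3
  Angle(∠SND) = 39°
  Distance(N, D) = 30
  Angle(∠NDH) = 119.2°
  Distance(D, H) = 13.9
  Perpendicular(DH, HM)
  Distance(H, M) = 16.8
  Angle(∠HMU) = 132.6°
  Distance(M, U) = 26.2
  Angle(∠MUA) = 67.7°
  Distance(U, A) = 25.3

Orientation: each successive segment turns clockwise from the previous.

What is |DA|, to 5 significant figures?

17.815

∠HMU = 132.6° gives MU at -63.600° from the x-axis; with |MU| = 26.2, U = (35.889, -36.898). ∠MUA = 67.7° gives UA at -175.90° from the x-axis; with |UA| = 25.3, A = (10.654, -38.707). Then |DA| = |A − D| = 17.815.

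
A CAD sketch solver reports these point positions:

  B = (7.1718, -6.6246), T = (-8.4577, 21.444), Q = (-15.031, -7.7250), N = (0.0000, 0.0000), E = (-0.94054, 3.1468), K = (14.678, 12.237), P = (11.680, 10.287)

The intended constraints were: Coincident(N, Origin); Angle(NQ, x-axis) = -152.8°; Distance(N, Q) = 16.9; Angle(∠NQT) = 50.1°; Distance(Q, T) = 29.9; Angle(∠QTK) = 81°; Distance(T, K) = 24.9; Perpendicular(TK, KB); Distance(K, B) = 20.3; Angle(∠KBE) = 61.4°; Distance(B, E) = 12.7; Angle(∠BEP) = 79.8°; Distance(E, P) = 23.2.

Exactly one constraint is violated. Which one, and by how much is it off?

Distance(E, P) = 23.2 — off by 8.70.

N = (0.00, 0.00) ✓; NQ at -152.8° ✓; |NQ| = 16.90 ✓; ∠NQT = 50.10° ✓; |QT| = 29.90 ✓; ∠QTK = 81.00° ✓; |TK| = 24.90 ✓; ∠(TK, KB) = 90.00° ✓; |KB| = 20.30 ✓; ∠KBE = 61.40° ✓; |BE| = 12.70 ✓; ∠BEP = 79.80° ✓; |EP| = 14.50 ✗.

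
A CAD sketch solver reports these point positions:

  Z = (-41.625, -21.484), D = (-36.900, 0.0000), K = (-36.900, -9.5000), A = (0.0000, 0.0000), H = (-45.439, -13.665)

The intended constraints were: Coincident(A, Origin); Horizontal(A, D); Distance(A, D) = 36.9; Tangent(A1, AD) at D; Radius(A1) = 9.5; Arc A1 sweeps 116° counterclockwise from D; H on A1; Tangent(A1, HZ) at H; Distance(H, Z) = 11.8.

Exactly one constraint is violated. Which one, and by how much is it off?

Distance(H, Z) = 11.8 — off by 3.10.

A = (0.00, 0.00) ✓; A.y = 0.00, D.y = 0.00 ✓; |AD| = 36.90 ✓; ∠(KD, DA) = 90.00° ✓; |KD| = 9.500 ✓; bearing(K→H) − bearing(K→D) = 116.0° ✓; |KH| = 9.501 ✓; ∠(KH, HZ) = 90.00° ✓; |HZ| = 8.700 ✗.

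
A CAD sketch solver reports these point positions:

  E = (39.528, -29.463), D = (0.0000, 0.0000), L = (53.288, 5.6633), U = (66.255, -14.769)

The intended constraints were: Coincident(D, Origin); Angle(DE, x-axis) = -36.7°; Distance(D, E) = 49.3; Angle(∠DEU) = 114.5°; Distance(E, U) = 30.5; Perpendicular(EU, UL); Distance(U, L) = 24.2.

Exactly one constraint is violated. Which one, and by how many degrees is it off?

Perpendicular(EU, UL) — off by 3.60°.

D = (0.00, 0.00) ✓; DE at -36.70° ✓; |DE| = 49.30 ✓; ∠DEU = 114.5° ✓; |EU| = 30.50 ✓; ∠(EU, UL) = 93.60° ✗; |UL| = 24.20 ✓.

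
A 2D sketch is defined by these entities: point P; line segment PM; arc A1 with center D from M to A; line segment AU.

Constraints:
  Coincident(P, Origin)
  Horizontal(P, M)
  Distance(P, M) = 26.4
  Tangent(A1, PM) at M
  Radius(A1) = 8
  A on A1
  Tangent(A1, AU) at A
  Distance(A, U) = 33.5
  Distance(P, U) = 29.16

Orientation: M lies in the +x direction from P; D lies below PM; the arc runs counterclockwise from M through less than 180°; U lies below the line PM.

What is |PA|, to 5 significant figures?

20.377

Checks: ∠(DM, MP) = 90.00° ✓; |DM| = 8.000 ✓; |DA| = 8.000 ✓; ∠(DA, AU) = 90.00° ✓; |AU| = 33.50 ✓; |PU| = 29.16 ✓.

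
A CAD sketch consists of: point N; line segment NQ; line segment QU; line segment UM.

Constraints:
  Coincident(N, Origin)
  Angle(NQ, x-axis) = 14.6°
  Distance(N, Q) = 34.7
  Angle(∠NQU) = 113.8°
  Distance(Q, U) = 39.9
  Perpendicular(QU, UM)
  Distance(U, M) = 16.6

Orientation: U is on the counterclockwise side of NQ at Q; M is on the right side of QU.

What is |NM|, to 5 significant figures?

72.410

N is at the origin; NQ runs at 14.6° with length 34.7, so Q = 34.7·(cos 14.6°, sin 14.6°) = (33.580, 8.7468). ∠NQU = 113.8°, so QU runs at 14.6° + (180° − 113.8°) = 80.800° from the x-axis; with |QU| = 39.9, U = Q + 39.9·(cos 80.800°, sin 80.800°) = (39.959, 48.134). QU ⟂ UM; with |UM| = 16.6 on the right of QU, M = U + 16.6·(0.98714, -0.15988) = (56.345, 45.480). Then |NM| = |M − N| = 72.410.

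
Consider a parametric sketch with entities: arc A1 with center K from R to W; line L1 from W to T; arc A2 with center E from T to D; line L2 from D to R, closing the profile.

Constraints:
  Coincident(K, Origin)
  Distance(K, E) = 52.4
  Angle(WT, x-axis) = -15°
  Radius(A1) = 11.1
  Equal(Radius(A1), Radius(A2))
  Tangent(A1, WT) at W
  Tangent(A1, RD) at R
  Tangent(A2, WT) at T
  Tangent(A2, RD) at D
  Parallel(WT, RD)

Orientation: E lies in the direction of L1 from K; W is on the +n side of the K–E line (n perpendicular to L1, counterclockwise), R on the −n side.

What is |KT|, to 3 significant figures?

53.6

The slot axis is L1's direction at -15.0°, so u = (cos -15.0°, sin -15.0°) = (0.966, -0.259) and n = (−sin -15.0°, cos -15.0°) = (0.259, 0.966). K is at the origin and E lies 52.4 along u from K, so E = 52.4·u = (50.6, -13.6). Tangency of A1 to both parallel lines with radius 11.1 puts W and R at K ± 11.1·n: W = (2.87, 10.7), R = (-2.87, -10.7). Equal radii place T and D the same way about E: T = E + 11.1·n = (53.5, -2.84), D = E − 11.1·n = (47.7, -24.3). Then |KT| = |T − K| = 53.6.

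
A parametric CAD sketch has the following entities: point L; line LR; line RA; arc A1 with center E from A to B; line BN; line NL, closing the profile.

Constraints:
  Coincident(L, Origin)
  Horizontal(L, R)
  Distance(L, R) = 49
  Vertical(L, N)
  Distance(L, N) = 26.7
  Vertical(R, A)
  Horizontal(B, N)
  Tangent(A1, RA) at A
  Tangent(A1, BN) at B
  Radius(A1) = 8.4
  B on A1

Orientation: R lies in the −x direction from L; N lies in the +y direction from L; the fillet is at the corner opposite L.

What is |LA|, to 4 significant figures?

52.31

L is at the origin; L and R share the same y with |LR| = 49.0 and R on the −x side, so R = (-49.00, 0.000). L and N share the same x with |LN| = 26.7 and N on the +y side, so N = (0.000, 26.70). The virtual corner opposite L is at (-49.00, 26.70). A1 meets RA tangentially, so EA is at right angles to RA and tangency of A1 to BN means the radius EB is perpendicular to BN, with radius 8.4, so the center E sits 8.4 in from both sides at E = (-40.60, 18.30). That places the tangent points at A = (-49.00, 18.30) on RA and B = (-40.60, 26.70) on BN. Then |LA| = |A − L| = 52.31.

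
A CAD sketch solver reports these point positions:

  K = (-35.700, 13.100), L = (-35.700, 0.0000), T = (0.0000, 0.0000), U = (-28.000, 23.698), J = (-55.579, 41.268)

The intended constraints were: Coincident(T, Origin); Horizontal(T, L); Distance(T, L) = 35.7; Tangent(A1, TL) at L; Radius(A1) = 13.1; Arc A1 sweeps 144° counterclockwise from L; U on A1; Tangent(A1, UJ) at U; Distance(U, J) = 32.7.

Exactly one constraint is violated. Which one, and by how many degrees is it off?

Tangent(A1, UJ) at U — off by 3.50°.

T = (0.00, 0.00) ✓; T.y = 0.00, L.y = 0.00 ✓; |TL| = 35.70 ✓; ∠(KL, LT) = 90.00° ✓; |KL| = 13.10 ✓; bearing(K→U) − bearing(K→L) = 144.0° ✓; |KU| = 13.10 ✓; ∠(KU, UJ) = 86.50° ✗; |UJ| = 32.70 ✓.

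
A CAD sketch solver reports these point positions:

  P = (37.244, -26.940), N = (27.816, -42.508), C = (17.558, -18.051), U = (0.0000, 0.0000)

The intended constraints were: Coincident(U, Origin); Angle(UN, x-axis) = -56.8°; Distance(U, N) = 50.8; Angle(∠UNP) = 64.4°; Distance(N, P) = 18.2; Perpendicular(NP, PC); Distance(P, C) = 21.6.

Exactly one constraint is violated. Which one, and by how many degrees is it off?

Perpendicular(NP, PC) — off by 6.90°.

U = (0.00, 0.00) ✓; UN at -56.80° ✓; |UN| = 50.80 ✓; ∠UNP = 64.40° ✓; |NP| = 18.20 ✓; ∠(NP, PC) = 96.90° ✗; |PC| = 21.60 ✓.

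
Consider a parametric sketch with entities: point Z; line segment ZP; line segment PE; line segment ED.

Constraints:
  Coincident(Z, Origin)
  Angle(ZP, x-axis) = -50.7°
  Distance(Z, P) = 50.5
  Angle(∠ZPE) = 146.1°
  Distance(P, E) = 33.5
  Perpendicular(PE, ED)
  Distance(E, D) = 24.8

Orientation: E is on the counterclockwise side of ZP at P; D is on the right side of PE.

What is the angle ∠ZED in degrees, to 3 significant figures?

110°

Z is at the origin; ZP runs at -50.7° with length 50.5, so P = 50.5·(cos -50.7°, sin -50.7°) = (32.0, -39.1). ∠ZPE = 146.1°, so PE runs at -50.7° + (180° − 146.1°) = -16.8° from the x-axis; with |PE| = 33.5, E = P + 33.5·(cos -16.8°, sin -16.8°) = (64.1, -48.8). The perpendicularity gives ED at right angles to PE; with |ED| = 24.8 on the right of PE, D = E + 24.8·(-0.289, -0.957) = (56.9, -72.5). Then cos ∠ZED = EZ·ED / (|EZ||ED|), giving 110°.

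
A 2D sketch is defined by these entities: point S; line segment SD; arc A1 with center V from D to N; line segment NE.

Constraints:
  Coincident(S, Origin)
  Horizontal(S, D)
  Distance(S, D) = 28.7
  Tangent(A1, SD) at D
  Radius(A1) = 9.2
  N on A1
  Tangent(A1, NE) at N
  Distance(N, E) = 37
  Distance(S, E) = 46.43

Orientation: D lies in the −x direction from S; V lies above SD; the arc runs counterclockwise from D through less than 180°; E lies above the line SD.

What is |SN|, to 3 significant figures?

21.1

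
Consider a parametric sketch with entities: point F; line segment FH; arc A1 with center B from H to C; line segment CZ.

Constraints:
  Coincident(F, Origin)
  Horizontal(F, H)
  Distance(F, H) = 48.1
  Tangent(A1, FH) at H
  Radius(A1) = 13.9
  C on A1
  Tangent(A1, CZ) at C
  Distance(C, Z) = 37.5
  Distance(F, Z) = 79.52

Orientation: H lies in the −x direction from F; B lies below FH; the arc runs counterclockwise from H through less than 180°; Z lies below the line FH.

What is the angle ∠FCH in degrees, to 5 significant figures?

33.176°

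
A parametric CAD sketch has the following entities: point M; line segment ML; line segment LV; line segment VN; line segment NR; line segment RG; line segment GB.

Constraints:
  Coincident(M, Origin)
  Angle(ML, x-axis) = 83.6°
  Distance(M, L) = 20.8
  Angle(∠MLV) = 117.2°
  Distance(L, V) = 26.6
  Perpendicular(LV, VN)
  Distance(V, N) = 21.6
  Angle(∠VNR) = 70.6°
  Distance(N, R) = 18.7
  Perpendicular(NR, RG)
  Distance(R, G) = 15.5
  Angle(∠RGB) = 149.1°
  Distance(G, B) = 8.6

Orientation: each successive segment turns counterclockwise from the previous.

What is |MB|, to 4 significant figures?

38.13

NR is perpendicular to RG, so RG runs at 75.80°; with |RG| = 15.5, G = (-9.860, 27.84). ∠RGB = 149.1° gives GB at 106.7° from the x-axis; with |GB| = 8.6, B = (-12.33, 36.08). Then |MB| = |B − M| = 38.13.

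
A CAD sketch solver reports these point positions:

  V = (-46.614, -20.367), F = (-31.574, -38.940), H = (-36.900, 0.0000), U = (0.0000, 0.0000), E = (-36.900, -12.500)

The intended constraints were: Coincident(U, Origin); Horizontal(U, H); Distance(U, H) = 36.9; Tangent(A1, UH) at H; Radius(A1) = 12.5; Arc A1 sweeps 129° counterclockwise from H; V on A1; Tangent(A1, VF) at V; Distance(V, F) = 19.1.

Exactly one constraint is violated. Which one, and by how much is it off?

Distance(V, F) = 19.1 — off by 4.80.

U = (0.00, 0.00) ✓; U.y = 0.00, H.y = 0.00 ✓; |UH| = 36.90 ✓; ∠(EH, HU) = 90.00° ✓; |EH| = 12.50 ✓; bearing(E→V) − bearing(E→H) = 129.0° ✓; |EV| = 12.50 ✓; ∠(EV, VF) = 90.00° ✓; |VF| = 23.90 ✗.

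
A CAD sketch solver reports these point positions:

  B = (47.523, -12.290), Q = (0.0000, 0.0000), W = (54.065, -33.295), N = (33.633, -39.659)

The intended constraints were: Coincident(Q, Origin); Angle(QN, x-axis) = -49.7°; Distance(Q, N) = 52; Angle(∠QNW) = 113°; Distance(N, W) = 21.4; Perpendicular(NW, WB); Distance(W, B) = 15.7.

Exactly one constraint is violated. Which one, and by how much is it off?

Distance(W, B) = 15.7 — off by 6.30.

Q = (0.00, 0.00) ✓; QN at -49.70° ✓; |QN| = 52.00 ✓; ∠QNW = 113.0° ✓; |NW| = 21.40 ✓; ∠(NW, WB) = 90.00° ✓; |WB| = 22.00 ✗.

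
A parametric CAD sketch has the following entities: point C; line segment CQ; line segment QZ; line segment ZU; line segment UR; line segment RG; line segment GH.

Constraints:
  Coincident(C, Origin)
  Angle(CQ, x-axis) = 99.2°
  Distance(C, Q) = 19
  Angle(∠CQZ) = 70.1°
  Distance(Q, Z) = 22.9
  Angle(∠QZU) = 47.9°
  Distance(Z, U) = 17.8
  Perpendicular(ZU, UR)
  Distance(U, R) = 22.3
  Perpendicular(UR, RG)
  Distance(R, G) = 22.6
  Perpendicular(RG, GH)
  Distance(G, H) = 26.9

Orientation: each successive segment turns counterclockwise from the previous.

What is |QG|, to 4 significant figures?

20.84

C is at the origin; CQ runs at 99.2° with length 19.0, so Q = (-3.038, 18.76). ∠CQZ = 70.1° gives QZ at -150.9° from the x-axis; with |QZ| = 22.9, Z = (-23.05, 7.619). ∠QZU = 47.9° gives ZU at -18.80° from the x-axis; with |ZU| = 17.8, U = (-6.197, 1.882). ZU ⟂ UR, so UR runs at 71.20°; with |UR| = 22.3, R = (0.9898, 22.99). UR is perpendicular to RG, so RG runs at 161.2°; with |RG| = 22.6, G = (-20.40, 30.28). Then |QG| = |G − Q| = 20.84.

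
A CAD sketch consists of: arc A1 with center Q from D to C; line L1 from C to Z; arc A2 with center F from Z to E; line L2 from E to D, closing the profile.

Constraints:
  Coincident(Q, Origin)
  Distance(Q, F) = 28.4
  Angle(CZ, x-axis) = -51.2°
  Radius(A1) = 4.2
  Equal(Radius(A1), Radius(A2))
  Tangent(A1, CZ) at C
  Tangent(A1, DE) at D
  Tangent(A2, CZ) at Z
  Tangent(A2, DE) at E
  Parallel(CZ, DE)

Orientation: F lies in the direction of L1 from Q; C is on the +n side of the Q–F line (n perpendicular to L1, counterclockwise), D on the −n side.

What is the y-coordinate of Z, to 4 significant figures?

-19.50

Tangency of A1 to both parallel lines with radius 4.2 puts C and D at Q ± 4.2·n: C = (3.273, 2.632), D = (-3.273, -2.632). Equal radii place Z and E the same way about F: Z = F + 4.2·n = (21.07, -19.50), E = F − 4.2·n = (14.52, -24.76). So Z.y = -19.50.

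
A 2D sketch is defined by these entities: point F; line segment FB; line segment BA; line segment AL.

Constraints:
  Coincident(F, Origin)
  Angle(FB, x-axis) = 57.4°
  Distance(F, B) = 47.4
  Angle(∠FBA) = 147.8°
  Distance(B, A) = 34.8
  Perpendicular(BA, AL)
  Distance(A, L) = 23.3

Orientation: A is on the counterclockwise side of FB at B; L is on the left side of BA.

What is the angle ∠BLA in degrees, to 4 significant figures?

56.20°

F is at the origin; FB runs at 57.4° with length 47.4, so B = 47.4·(cos 57.4°, sin 57.4°) = (25.54, 39.93). ∠FBA = 147.8°, so BA runs at 57.4° + (180° − 147.8°) = 89.60° from the x-axis; with |BA| = 34.8, A = B + 34.8·(cos 89.60°, sin 89.60°) = (25.78, 74.73). BA ⟂ AL; with |AL| = 23.3 on the left of BA, L = A + 23.3·(-1.000, 0.006981) = (2.481, 74.89). Then cos ∠BLA = LB·LA / (|LB||LA|), giving 56.20°.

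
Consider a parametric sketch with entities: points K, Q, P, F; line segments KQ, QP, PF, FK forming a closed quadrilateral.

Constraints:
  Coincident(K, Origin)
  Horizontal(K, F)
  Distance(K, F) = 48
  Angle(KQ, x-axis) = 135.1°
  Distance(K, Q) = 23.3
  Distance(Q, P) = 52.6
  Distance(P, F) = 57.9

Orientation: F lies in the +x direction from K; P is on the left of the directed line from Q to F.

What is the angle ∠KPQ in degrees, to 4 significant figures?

24.32°

K is at the origin; KF is horizontal with |KF| = 48.0 and F in +x, so F = (48.0, 0). KQ runs at 135.1° with |KQ| = 23.3, so Q = (-16.50, 16.45). P is determined by |QP| = 52.6 and |PF| = 57.9 together: it lies at the intersection of circle(Q, 52.6) and circle(F, 57.9). With |QF| = 66.57, the foot of the radical line on QF is 28.89 from Q and the perpendicular offset is √(52.6² − 28.89²) = 43.96. Taking the left-of-QF solution: P = (22.35, 51.91).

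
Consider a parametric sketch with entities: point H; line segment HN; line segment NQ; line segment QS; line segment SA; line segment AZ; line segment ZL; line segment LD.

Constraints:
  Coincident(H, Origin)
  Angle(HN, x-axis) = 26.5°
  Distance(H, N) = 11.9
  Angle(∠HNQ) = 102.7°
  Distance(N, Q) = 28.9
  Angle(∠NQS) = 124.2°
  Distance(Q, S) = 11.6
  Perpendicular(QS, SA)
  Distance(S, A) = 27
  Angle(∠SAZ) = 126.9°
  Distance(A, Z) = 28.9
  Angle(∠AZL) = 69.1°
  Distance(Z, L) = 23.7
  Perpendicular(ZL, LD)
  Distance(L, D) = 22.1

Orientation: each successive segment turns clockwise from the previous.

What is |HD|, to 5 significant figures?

20.515

∠AZL = 69.1° gives ZL at -0.60000° from the x-axis; with |ZL| = 23.7, L = (13.399, 6.3677). The perpendicularity gives LD at right angles to ZL, so LD runs at -90.600°; with |LD| = 22.1, D = (13.168, -15.731). Then |HD| = |D − H| = 20.515.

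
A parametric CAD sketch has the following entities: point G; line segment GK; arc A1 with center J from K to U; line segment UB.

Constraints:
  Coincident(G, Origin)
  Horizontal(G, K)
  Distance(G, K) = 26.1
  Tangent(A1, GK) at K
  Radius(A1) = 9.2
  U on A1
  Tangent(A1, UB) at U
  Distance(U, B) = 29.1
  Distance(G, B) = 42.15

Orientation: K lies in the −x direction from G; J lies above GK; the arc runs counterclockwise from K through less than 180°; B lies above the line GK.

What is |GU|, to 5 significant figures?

19.306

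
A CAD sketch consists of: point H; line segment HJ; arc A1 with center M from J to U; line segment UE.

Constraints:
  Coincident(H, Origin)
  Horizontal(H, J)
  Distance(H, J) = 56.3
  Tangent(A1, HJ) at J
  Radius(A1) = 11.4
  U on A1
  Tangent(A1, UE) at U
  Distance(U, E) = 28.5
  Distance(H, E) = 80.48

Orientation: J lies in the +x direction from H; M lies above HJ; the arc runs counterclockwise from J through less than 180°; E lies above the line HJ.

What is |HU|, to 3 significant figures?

68.4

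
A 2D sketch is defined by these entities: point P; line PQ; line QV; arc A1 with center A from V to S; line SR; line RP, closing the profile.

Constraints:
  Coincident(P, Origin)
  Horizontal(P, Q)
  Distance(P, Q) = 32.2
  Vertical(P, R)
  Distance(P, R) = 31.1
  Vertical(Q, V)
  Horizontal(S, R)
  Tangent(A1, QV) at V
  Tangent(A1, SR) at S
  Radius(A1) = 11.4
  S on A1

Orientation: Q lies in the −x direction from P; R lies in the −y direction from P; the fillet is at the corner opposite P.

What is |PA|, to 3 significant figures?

28.6

PR is vertical with |PR| = 31.1 and R on the −y side, so R = (0.00, -31.1). The virtual corner opposite P is at (-32.2, -31.1). Tangency of A1 to QV means the radius AV is perpendicular to QV and since A1 is tangent to SR there, AS ⟂ SR, with radius 11.4, so the center A sits 11.4 in from both sides at A = (-20.8, -19.7). Then |PA| = |A − P| = 28.6.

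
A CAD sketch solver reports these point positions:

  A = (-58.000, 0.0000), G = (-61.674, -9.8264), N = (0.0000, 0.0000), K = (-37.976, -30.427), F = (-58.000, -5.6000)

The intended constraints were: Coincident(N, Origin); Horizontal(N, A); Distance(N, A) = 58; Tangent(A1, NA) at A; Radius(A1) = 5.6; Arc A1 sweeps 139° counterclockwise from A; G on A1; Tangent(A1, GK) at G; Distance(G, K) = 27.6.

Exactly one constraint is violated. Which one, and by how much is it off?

Distance(G, K) = 27.6 — off by 3.80.

N = (0.00, 0.00) ✓; N.y = 0.00, A.y = 0.00 ✓; |NA| = 58.00 ✓; ∠(FA, AN) = 90.00° ✓; |FA| = 5.600 ✓; bearing(F→G) − bearing(F→A) = 139.0° ✓; |FG| = 5.600 ✓; ∠(FG, GK) = 90.00° ✓; |GK| = 31.40 ✗.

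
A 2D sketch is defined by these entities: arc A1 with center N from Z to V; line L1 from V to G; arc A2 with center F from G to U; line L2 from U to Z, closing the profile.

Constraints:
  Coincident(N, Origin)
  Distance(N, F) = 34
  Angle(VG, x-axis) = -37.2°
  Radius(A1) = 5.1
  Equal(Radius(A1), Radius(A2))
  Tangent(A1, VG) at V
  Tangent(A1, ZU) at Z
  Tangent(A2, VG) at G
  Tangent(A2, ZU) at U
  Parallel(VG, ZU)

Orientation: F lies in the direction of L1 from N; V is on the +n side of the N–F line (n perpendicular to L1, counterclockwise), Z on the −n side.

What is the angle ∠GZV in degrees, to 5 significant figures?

73.301°

The slot axis is L1's direction at -37.2°, so u = (cos -37.2°, sin -37.2°) = (0.79653, -0.60460) and n = (−sin -37.2°, cos -37.2°) = (0.60460, 0.79653). N is at the origin and F lies 34.0 along u from N, so F = 34.0·u = (27.082, -20.556). Tangency of A1 to both parallel lines with radius 5.1 puts V and Z at N ± 5.1·n: V = (3.0835, 4.0623), Z = (-3.0835, -4.0623). Equal radii place G and U the same way about F: G = F + 5.1·n = (30.165, -16.494), U = F − 5.1·n = (23.999, -24.619). Then cos ∠GZV = ZG·ZV / (|ZG||ZV|), giving 73.301°.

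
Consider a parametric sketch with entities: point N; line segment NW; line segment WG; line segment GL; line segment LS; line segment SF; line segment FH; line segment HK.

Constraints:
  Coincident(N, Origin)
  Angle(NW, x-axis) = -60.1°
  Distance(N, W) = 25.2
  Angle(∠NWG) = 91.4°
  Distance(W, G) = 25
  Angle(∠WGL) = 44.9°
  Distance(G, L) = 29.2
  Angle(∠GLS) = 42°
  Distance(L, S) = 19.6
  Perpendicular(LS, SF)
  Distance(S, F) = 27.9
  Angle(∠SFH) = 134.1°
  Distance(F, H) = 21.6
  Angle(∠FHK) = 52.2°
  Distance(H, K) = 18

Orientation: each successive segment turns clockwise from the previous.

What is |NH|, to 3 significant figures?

48.4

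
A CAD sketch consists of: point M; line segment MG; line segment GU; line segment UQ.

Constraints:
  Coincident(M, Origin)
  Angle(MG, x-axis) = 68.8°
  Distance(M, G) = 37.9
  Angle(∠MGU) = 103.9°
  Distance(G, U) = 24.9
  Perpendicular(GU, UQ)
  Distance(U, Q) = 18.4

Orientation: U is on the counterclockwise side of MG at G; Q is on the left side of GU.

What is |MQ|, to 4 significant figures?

38.66

M is at the origin; MG runs at 68.8° with length 37.9, so G = 37.9·(cos 68.8°, sin 68.8°) = (13.71, 35.34). ∠MGU = 103.9°, so GU runs at 68.8° + (180° − 103.9°) = 144.9° from the x-axis; with |GU| = 24.9, U = G + 24.9·(cos 144.9°, sin 144.9°) = (-6.666, 49.65). The perpendicularity gives UQ at right angles to GU; with |UQ| = 18.4 on the left of GU, Q = U + 18.4·(-0.5750, -0.8181) = (-17.25, 34.60). Then |MQ| = |Q − M| = 38.66.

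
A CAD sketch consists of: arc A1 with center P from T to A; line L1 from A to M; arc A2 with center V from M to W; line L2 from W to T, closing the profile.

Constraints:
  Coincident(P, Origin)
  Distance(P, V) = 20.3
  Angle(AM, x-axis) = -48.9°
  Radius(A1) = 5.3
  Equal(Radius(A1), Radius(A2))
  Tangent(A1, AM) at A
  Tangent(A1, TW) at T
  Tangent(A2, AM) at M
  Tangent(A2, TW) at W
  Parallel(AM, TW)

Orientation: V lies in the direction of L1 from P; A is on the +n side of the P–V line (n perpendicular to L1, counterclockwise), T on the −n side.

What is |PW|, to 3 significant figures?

21.0

The slot axis is L1's direction at -48.9°, so u = (cos -48.9°, sin -48.9°) = (0.657, -0.754) and n = (−sin -48.9°, cos -48.9°) = (0.754, 0.657). P is at the origin and V lies 20.3 along u from P, so V = 20.3·u = (13.3, -15.3). Tangency of A1 to both parallel lines with radius 5.3 puts A and T at P ± 5.3·n: A = (3.99, 3.48), T = (-3.99, -3.48). Equal radii place M and W the same way about V: M = V + 5.3·n = (17.3, -11.8), W = V − 5.3·n = (9.35, -18.8). Then |PW| = |W − P| = 21.0.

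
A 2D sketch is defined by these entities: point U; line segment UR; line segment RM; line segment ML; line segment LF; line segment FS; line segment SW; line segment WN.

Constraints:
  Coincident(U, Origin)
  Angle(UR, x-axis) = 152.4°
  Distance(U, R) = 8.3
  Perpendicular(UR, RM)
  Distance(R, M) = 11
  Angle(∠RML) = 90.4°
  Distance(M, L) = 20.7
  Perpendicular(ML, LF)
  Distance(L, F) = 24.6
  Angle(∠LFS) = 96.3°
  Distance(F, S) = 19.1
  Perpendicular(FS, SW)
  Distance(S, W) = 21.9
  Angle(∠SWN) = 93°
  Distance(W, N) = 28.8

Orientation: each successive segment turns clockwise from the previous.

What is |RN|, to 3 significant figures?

29.8

FS is perpendicular to SW, so SW runs at 69.1°; with |SW| = 21.9, W = (-5.12, 9.52). ∠SWN = 93.0° gives WN at -17.9° from the x-axis; with |WN| = 28.8, N = (22.3, 0.673). Then |RN| = |N − R| = 29.8.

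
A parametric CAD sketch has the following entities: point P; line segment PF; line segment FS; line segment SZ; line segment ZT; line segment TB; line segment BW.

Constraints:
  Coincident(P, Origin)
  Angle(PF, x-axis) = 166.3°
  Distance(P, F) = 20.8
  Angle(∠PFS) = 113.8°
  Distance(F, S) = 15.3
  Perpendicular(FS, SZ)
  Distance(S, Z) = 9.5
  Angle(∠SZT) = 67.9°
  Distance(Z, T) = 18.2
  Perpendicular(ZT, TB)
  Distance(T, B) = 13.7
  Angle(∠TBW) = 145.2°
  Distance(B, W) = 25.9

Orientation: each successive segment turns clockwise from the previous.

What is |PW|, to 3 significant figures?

54.8

P is at the origin; PF runs at 166.3° with length 20.8, so F = (-20.2, 4.93). ∠PFS = 113.8° gives FS at 100° from the x-axis; with |FS| = 15.3, S = (-22.9, 20.0). FS ⟂ SZ, so SZ runs at 10.1°; with |SZ| = 9.5, Z = (-13.5, 21.7). ∠SZT = 67.9° gives ZT at -102° from the x-axis; with |ZT| = 18.2, T = (-17.3, 3.85). The perpendicularity gives TB at right angles to ZT, so TB runs at 168°; with |TB| = 13.7, B = (-30.7, 6.70). ∠TBW = 145.2° gives BW at 133° from the x-axis; with |BW| = 25.9, W = (-48.5, 25.6). Then |PW| = |W − P| = 54.8.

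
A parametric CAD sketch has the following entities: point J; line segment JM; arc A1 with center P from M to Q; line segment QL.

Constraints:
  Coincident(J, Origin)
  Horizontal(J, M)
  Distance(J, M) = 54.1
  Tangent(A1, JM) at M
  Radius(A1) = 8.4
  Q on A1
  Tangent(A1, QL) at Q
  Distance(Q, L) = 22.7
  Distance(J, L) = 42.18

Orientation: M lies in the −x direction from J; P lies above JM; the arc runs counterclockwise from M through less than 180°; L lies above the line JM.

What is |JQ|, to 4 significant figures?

47.10

J is at the origin; J and M share the same y with |JM| = 54.1 and M on the −x side, so M = (-54.10, 0.000). Tangency of A1 to JM means the radius PM is perpendicular to JM, so P = M + (0, 8.4) = (-54.10, 8.400). Since PQ ⟂ QL (tangency), |PL| = √(8.4² + 22.7²) = 24.20 regardless of where Q sits on A1. So L lies on both circle(J, 42.18) and circle(P, 24.20); the above-JM intersection is L = (-35.10, 23.39). Q is the foot of the tangent from L: Q = (-46.93, 4.021).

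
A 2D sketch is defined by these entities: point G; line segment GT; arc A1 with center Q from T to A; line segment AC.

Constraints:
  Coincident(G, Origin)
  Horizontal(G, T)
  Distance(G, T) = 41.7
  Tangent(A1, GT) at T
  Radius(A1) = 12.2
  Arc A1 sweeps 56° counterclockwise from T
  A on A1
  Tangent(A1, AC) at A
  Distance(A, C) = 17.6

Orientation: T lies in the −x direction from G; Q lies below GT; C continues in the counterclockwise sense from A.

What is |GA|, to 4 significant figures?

52.09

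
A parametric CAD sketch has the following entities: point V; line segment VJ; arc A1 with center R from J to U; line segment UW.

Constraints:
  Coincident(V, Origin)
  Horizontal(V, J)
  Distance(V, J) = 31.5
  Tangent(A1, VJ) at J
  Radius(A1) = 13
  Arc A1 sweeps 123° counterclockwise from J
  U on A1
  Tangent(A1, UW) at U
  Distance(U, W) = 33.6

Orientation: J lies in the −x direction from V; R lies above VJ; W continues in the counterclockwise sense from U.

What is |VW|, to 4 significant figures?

61.98

On A1, J sits at bearing -90° from R; a 123° counterclockwise sweep puts U at bearing 33°, so U = R + 13.0·(cos 33°, sin 33°) = (-20.60, 20.08). Since A1 is tangent to UW there, RU ⟂ UW, so UW runs along (−sin 33°, cos 33°); with |UW| = 33.6, W = (-38.90, 48.26). Then |VW| = |W − V| = 61.98.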